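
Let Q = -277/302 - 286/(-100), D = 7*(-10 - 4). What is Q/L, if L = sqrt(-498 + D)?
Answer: -3667*I*sqrt(149)/562475 ≈ -0.079579*I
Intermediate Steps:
D = -98 (D = 7*(-14) = -98)
L = 2*I*sqrt(149) (L = sqrt(-498 - 98) = sqrt(-596) = 2*I*sqrt(149) ≈ 24.413*I)
Q = 7334/3775 (Q = -277*1/302 - 286*(-1/100) = -277/302 + 143/50 = 7334/3775 ≈ 1.9428)
Q/L = 7334/(3775*((2*I*sqrt(149)))) = 7334*(-I*sqrt(149)/298)/3775 = -3667*I*sqrt(149)/562475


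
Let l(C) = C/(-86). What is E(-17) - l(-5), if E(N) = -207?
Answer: -17807/86 ≈ -207.06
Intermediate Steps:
l(C) = -C/86 (l(C) = C*(-1/86) = -C/86)
E(-17) - l(-5) = -207 - (-1)*(-5)/86 = -207 - 1*5/86 = -207 - 5/86 = -17807/86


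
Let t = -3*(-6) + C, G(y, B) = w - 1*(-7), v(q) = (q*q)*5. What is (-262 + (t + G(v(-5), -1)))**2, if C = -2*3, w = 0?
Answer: 59049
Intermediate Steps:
v(q) = 5*q**2 (v(q) = q**2*5 = 5*q**2)
C = -6
G(y, B) = 7 (G(y, B) = 0 - 1*(-7) = 0 + 7 = 7)
t = 12 (t = -3*(-6) - 6 = 18 - 6 = 12)
(-262 + (t + G(v(-5), -1)))**2 = (-262 + (12 + 7))**2 = (-262 + 19)**2 = (-243)**2 = 59049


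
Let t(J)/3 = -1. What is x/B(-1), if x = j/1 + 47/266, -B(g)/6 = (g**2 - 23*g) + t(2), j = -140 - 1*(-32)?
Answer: 28681/33516 ≈ 0.85574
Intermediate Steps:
j = -108 (j = -140 + 32 = -108)
t(J) = -3 (t(J) = 3*(-1) = -3)
B(g) = 18 - 6*g**2 + 138*g (B(g) = -6*((g**2 - 23*g) - 3) = -6*(-3 + g**2 - 23*g) = 18 - 6*g**2 + 138*g)
x = -28681/266 (x = -108/1 + 47/266 = -108*1 + 47*(1/266) = -108 + 47/266 = -28681/266 ≈ -107.82)
x/B(-1) = -28681/(266*(18 - 6*(-1)**2 + 138*(-1))) = -28681/(266*(18 - 6*1 - 138)) = -28681/(266*(18 - 6 - 138)) = -28681/266/(-126) = -28681/266*(-1/126) = 28681/33516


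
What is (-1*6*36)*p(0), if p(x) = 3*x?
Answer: 0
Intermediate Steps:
(-1*6*36)*p(0) = (-1*6*36)*(3*0) = -6*36*0 = -216*0 = 0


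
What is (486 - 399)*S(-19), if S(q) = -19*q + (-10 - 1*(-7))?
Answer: 31146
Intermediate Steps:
S(q) = -3 - 19*q (S(q) = -19*q + (-10 + 7) = -19*q - 3 = -3 - 19*q)
(486 - 399)*S(-19) = (486 - 399)*(-3 - 19*(-19)) = 87*(-3 + 361) = 87*358 = 31146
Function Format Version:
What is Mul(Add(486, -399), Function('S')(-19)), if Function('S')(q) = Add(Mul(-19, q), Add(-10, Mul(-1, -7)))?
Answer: 31146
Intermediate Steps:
Function('S')(q) = Add(-3, Mul(-19, q)) (Function('S')(q) = Add(Mul(-19, q), Add(-10, 7)) = Add(Mul(-19, q), -3) = Add(-3, Mul(-19, q)))
Mul(Add(486, -399), Function('S')(-19)) = Mul(Add(486, -399), Add(-3, Mul(-19, -19))) = Mul(87, Add(-3, 361)) = Mul(87, 358) = 31146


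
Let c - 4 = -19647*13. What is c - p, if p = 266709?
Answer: -522116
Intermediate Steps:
c = -255407 (c = 4 - 19647*13 = 4 - 255411 = -255407)
c - p = -255407 - 1*266709 = -255407 - 266709 = -522116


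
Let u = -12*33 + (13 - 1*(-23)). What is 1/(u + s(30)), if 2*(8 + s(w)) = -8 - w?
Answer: -1/387 ≈ -0.0025840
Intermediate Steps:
u = -360 (u = -396 + (13 + 23) = -396 + 36 = -360)
s(w) = -12 - w/2 (s(w) = -8 + (-8 - w)/2 = -8 + (-4 - w/2) = -12 - w/2)
1/(u + s(30)) = 1/(-360 + (-12 - ½*30)) = 1/(-360 + (-12 - 15)) = 1/(-360 - 27) = 1/(-387) = -1/387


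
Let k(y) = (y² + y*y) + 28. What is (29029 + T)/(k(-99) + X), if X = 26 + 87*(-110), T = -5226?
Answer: 23803/10086 ≈ 2.3600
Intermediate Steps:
k(y) = 28 + 2*y² (k(y) = (y² + y²) + 28 = 2*y² + 28 = 28 + 2*y²)
X = -9544 (X = 26 - 9570 = -9544)
(29029 + T)/(k(-99) + X) = (29029 - 5226)/((28 + 2*(-99)²) - 9544) = 23803/((28 + 2*9801) - 9544) = 23803/((28 + 19602) - 9544) = 23803/(19630 - 9544) = 23803/10086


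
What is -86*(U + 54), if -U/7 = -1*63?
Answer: -42570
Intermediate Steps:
U = 441 (U = -(-7)*63 = -7*(-63) = 441)
-86*(U + 54) = -86*(441 + 54) = -86*495 = -42570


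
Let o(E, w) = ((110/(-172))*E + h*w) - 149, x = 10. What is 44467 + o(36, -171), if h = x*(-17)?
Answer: 3154694/43 ≈ 73365.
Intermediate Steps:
h = -170 (h = 10*(-17) = -170)
o(E, w) = -149 - 170*w - 55*E/86 (o(E, w) = ((110/(-172))*E - 170*w) - 149 = ((110*(-1/172))*E - 170*w) - 149 = (-55*E/86 - 170*w) - 149 = (-170*w - 55*E/86) - 149 = -149 - 170*w - 55*E/86)
44467 + o(36, -171) = 44467 + (-149 - 170*(-171) - 55/86*36) = 44467 + (-149 + 29070 - 990/43) = 44467 + 1242613/43 = 3154694/43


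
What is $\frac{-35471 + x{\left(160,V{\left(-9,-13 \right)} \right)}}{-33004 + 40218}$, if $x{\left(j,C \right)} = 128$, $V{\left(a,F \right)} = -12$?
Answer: $- \frac{35343}{7214} \approx -4.8992$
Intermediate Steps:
$\frac{-35471 + x{\left(160,V{\left(-9,-13 \right)} \right)}}{-33004 + 40218} = \frac{-35471 + 128}{-33004 + 40218} = - \frac{35343}{7214}$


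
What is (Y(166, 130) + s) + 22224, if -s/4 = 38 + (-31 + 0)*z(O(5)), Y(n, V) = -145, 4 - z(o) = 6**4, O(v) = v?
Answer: -138281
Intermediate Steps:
z(o) = -1292 (z(o) = 4 - 1*6**4 = 4 - 1*1296 = 4 - 1296 = -1292)
s = -160360 (s = -4*(38 + (-31 + 0)*(-1292)) = -4*(38 - 31*(-1292)) = -4*(38 + 40052) = -4*40090 = -160360)
(Y(166, 130) + s) + 22224 = (-145 - 160360) + 22224 = -160505 + 22224 = -138281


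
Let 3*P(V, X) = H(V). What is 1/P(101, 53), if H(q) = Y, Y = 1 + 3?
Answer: ¾ ≈ 0.75000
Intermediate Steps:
Y = 4
H(q) = 4
P(V, X) = 4/3 (P(V, X) = (⅓)*4 = 4/3)
1/P(101, 53) = 1/(4/3) = ¾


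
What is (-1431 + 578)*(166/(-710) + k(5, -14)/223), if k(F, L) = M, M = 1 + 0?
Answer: 15485362/79165 ≈ 195.61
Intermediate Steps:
M = 1
k(F, L) = 1
(-1431 + 578)*(166/(-710) + k(5, -14)/223) = (-1431 + 578)*(166/(-710) + 1/223) = -853*(166*(-1/710) + 1*(1/223)) = -853*(-83/355 + 1/223) = -853*(-18154/79165) = 15485362/79165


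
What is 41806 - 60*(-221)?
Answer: 55066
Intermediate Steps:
41806 - 60*(-221) = 41806 - 1*(-13260) = 41806 + 13260 = 55066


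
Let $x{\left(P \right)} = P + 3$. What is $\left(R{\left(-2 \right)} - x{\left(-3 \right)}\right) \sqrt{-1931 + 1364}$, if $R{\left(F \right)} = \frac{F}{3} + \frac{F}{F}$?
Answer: $3 i \sqrt{7} \approx 7.9373 i$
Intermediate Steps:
$R{\left(F \right)} = 1 + \frac{F}{3}$ ($R{\left(F \right)} = F \frac{1}{3} + 1 = \frac{F}{3} + 1 = 1 + \frac{F}{3}$)
$x{\left(P \right)} = 3 + P$
$\left(R{\left(-2 \right)} - x{\left(-3 \right)}\right) \sqrt{-1931 + 1364} = \left(\left(1 + \frac{1}{3} \left(-2\right)\right) - \left(3 - 3\right)\right) \sqrt{-1931 + 1364} = \left(\left(1 - \frac{2}{3}\right) - 0\right) \sqrt{-567} = \left(\frac{1}{3} + 0\right) 9 i \sqrt{7} = \frac{9 i \sqrt{7}}{3} = 3 i \sqrt{7}$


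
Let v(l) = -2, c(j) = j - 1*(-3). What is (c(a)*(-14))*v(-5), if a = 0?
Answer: 84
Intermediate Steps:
c(j) = 3 + j (c(j) = j + 3 = 3 + j)
(c(a)*(-14))*v(-5) = ((3 + 0)*(-14))*(-2) = (3*(-14))*(-2) = -42*(-2) = 84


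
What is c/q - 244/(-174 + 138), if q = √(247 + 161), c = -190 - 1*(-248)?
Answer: 61/9 + 29*√102/102 ≈ 9.6492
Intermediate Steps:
c = 58 (c = -190 + 248 = 58)
q = 2*√102 (q = √408 = 2*√102 ≈ 20.199)
c/q - 244/(-174 + 138) = 58/((2*√102)) - 244/(-174 + 138) = 58*(√102/204) - 244/(-36) = 29*√102/102 - 244*(-1/36) = 29*√102/102 + 61/9 = 61/9 + 29*√102/102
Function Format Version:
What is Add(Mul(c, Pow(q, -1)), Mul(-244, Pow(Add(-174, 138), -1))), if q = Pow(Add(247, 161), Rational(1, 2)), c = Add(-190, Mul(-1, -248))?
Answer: Add(Rational(61, 9), Mul(Rational(29, 102), Pow(102, Rational(1, 2)))) ≈ 9.6492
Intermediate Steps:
c = 58 (c = Add(-190, 248) = 58)
q = Mul(2, Pow(102, Rational(1, 2))) (q = Pow(408, Rational(1, 2)) = Mul(2, Pow(102, Rational(1, 2))) ≈ 20.199)
Add(Mul(c, Pow(q, -1)), Mul(-244, Pow(Add(-174, 138), -1))) = Add(Mul(58, Pow(Mul(2, Pow(102, Rational(1, 2))), -1)), Mul(-244, Pow(Add(-174, 138), -1))) = Add(Mul(58, Mul(Rational(1, 204), Pow(102, Rational(1, 2)))), Mul(-244, Pow(-36, -1))) = Add(Mul(Rational(29, 102), Pow(102, Rational(1, 2))), Mul(-244, Rational(-1, 36))) = Add(Mul(Rational(29, 102), Pow(102, Rational(1, 2))), Rational(61, 9)) = Add(Rational(61, 9), Mul(Rational(29, 102), Pow(102, Rational(1, 2))))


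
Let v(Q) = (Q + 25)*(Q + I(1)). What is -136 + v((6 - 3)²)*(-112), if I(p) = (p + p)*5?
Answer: -72488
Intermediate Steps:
I(p) = 10*p (I(p) = (2*p)*5 = 10*p)
v(Q) = (10 + Q)*(25 + Q) (v(Q) = (Q + 25)*(Q + 10*1) = (25 + Q)*(Q + 10) = (25 + Q)*(10 + Q) = (10 + Q)*(25 + Q))
-136 + v((6 - 3)²)*(-112) = -136 + (250 + ((6 - 3)²)² + 35*(6 - 3)²)*(-112) = -136 + (250 + (3²)² + 35*3²)*(-112) = -136 + (250 + 9² + 35*9)*(-112) = -136 + (250 + 81 + 315)*(-112) = -136 + 646*(-112) = -136 - 72352 = -72488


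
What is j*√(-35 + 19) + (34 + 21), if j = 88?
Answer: 55 + 352*I ≈ 55.0 + 352.0*I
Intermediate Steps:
j*√(-35 + 19) + (34 + 21) = 88*√(-35 + 19) + (34 + 21) = 88*√(-16) + 55 = 88*(4*I) + 55 = 352*I + 55 = 55 + 352*I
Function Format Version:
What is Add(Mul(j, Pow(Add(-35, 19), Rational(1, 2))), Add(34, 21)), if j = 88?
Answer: Add(55, Mul(352, I)) ≈ Add(55.000, Mul(352.00, I))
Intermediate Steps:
Add(Mul(j, Pow(Add(-35, 19), Rational(1, 2))), Add(34, 21)) = Add(Mul(88, Pow(Add(-35, 19), Rational(1, 2))), Add(34, 21)) = Add(Mul(88, Pow(-16, Rational(1, 2))), 55) = Add(Mul(88, Mul(4, I)), 55) = Add(Mul(352, I), 55) = Add(55, Mul(352, I))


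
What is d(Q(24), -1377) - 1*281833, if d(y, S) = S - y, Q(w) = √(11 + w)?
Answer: -283210 - √35 ≈ -2.8322e+5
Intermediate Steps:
d(Q(24), -1377) - 1*281833 = (-1377 - √(11 + 24)) - 1*281833 = (-1377 - √35) - 281833 = -283210 - √35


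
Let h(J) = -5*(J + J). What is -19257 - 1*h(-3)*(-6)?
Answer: -19077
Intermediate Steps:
h(J) = -10*J
-19257 - 1*h(-3)*(-6) = -19257 - 1*(-10*(-3))*(-6) = -19257 - 1*30*(-6) = -19257 - 30*(-6) = -19257 - 1*(-180) = -19257 + 180 = -19077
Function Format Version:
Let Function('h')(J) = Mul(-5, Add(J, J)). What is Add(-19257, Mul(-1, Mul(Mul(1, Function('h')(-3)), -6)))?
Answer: -19077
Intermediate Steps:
Function('h')(J) = Mul(-10, J) (Function('h')(J) = Mul(-5, Mul(2, J)) = Mul(-10, J))
Add(-19257, Mul(-1, Mul(Mul(1, Function('h')(-3)), -6))) = Add(-19257, Mul(-1, Mul(Mul(1, Mul(-10, -3)), -6))) = Add(-19257, Mul(-1, Mul(Mul(1, 30), -6))) = Add(-19257, Mul(-1, Mul(30, -6))) = Add(-19257, Mul(-1, -180)) = Add(-19257, 180) = -19077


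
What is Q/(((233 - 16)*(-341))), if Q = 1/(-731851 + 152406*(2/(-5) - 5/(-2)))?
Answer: 5/152359231024 ≈ 3.2817e-11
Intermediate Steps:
Q = -5/2058992 (Q = 1/(-731851 + 152406*(2*(-⅕) - 5*(-½))) = 1/(-731851 + 152406*(-⅖ + 5/2)) = 1/(-731851 + 152406*(21/10)) = 1/(-731851 + 1600263/5) = 1/(-2058992/5) = -5/2058992 ≈ -2.4284e-6)
Q/(((233 - 16)*(-341))) = -5*(-1/(341*(233 - 16)))/2058992 = -5/(2058992*(217*(-341))) = -5/2058992/(-73997) = -5/2058992*(-1/73997) = 5/152359231024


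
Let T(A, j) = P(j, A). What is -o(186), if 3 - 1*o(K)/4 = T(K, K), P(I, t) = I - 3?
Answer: 720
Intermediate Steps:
P(I, t) = -3 + I
T(A, j) = -3 + j
o(K) = 24 - 4*K (o(K) = 12 - 4*(-3 + K) = 12 + (12 - 4*K) = 24 - 4*K)
-o(186) = -(24 - 4*186) = -(24 - 744) = -1*(-720) = 720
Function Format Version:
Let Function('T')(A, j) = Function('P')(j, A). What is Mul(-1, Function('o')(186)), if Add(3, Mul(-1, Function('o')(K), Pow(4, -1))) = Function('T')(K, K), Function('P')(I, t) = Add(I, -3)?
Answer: 720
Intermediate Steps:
Function('P')(I, t) = Add(-3, I)
Function('T')(A, j) = Add(-3, j)
Function('o')(K) = Add(24, Mul(-4, K)) (Function('o')(K) = Add(12, Mul(-4, Add(-3, K))) = Add(12, Add(12, Mul(-4, K))) = Add(24, Mul(-4, K)))
Mul(-1, Function('o')(186)) = Mul(-1, Add(24, Mul(-4, 186))) = Mul(-1, Add(24, -744)) = Mul(-1, -720) = 720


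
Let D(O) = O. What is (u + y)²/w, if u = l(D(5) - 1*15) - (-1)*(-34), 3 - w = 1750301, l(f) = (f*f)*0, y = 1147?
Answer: -1238769/1750298 ≈ -0.70775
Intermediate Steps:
l(f) = 0 (l(f) = f²*0 = 0)
w = -1750298 (w = 3 - 1*1750301 = 3 - 1750301 = -1750298)
u = -34 (u = 0 - (-1)*(-34) = 0 - 1*34 = 0 - 34 = -34)
(u + y)²/w = (-34 + 1147)²/(-1750298) = 1113²*(-1/1750298) = 1238769*(-1/1750298) = -1238769/1750298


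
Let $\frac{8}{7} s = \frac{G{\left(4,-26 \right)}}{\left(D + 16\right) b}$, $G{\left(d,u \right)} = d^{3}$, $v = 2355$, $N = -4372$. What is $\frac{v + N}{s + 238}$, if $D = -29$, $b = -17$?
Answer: $- \frac{445757}{52654} \approx -8.4658$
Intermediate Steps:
$s = \frac{56}{221}$ ($s = \frac{7 \frac{4^{3}}{\left(-29 + 16\right) \left(-17\right)}}{8} = \frac{7 \frac{64}{\left(-13\right) \left(-17\right)}}{8} = \frac{7 \cdot \frac{64}{221}}{8} = \frac{7 \cdot 64 \cdot \frac{1}{221}}{8} = \frac{7}{8} \cdot \frac{64}{221} = \frac{56}{221} \approx 0.25339$)
$\frac{v + N}{s + 238} = \frac{2355 - 4372}{\frac{56}{221} + 238} = - \frac{2017}{\frac{52654}{221}} = \left(-2017\right) \frac{221}{52654} = - \frac{445757}{52654}$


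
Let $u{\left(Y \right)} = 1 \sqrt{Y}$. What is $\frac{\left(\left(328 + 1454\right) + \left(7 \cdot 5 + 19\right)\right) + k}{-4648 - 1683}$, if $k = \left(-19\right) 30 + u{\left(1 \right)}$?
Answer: $- \frac{1267}{6331} \approx -0.20013$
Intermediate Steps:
$u{\left(Y \right)} = \sqrt{Y}$
$k = -569$ ($k = \left(-19\right) 30 + \sqrt{1} = -570 + 1 = -569$)
$\frac{\left(\left(328 + 1454\right) + \left(7 \cdot 5 + 19\right)\right) + k}{-4648 - 1683} = \frac{\left(\left(328 + 1454\right) + \left(7 \cdot 5 + 19\right)\right) - 569}{-4648 - 1683} = \frac{\left(1782 + \left(35 + 19\right)\right) - 569}{-6331} = \left(\left(1782 + 54\right) - 569\right) \left(- \frac{1}{6331}\right) = \left(1836 - 569\right) \left(- \frac{1}{6331}\right) = 1267 \left(- \frac{1}{6331}\right) = - \frac{1267}{6331}$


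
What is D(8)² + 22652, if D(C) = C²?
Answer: 26748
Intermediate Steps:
D(8)² + 22652 = (8²)² + 22652 = 64² + 22652 = 4096 + 22652 = 26748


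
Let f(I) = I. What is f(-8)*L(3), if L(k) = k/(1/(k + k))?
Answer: -144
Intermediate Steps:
L(k) = 2*k² (L(k) = k/(1/(2*k)) = k/((1/(2*k))) = k*(2*k) = 2*k²)
f(-8)*L(3) = -16*3² = -16*9 = -8*18 = -144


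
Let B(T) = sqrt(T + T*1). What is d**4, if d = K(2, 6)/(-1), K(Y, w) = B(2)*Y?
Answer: 256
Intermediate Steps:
B(T) = sqrt(2)*sqrt(T) (B(T) = sqrt(T + T) = sqrt(2*T) = sqrt(2)*sqrt(T))
K(Y, w) = 2*Y (K(Y, w) = (sqrt(2)*sqrt(2))*Y = 2*Y)
d = -4 (d = (2*2)/(-1) = 4*(-1) = -4)
d**4 = (-4)**4 = 256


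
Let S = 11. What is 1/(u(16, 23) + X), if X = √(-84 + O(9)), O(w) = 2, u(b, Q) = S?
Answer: 11/203 - I*√82/203 ≈ 0.054187 - 0.044608*I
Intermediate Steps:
u(b, Q) = 11
X = I*√82 (X = √(-84 + 2) = √(-82) = I*√82 ≈ 9.0554*I)
1/(u(16, 23) + X) = 1/(11 + I*√82)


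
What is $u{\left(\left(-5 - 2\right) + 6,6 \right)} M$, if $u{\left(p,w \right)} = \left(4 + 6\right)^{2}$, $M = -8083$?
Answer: $-808300$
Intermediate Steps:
$u{\left(p,w \right)} = 100$ ($u{\left(p,w \right)} = 10^{2} = 100$)
$u{\left(\left(-5 - 2\right) + 6,6 \right)} M = 100 \left(-8083\right) = -808300$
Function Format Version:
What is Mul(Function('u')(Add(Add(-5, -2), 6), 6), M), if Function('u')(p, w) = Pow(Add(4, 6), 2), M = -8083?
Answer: -808300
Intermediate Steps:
Function('u')(p, w) = 100 (Function('u')(p, w) = Pow(10, 2) = 100)
Mul(Function('u')(Add(Add(-5, -2), 6), 6), M) = Mul(100, -8083) = -808300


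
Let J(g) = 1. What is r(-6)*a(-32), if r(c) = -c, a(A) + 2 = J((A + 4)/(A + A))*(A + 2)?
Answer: -192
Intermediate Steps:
a(A) = A (a(A) = -2 + 1*(A + 2) = -2 + 1*(2 + A) = -2 + (2 + A) = A)
r(-6)*a(-32) = -1*(-6)*(-32) = 6*(-32) = -192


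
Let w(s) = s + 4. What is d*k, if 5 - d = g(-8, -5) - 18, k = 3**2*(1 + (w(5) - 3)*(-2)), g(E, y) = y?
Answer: -2772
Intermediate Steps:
w(s) = 4 + s
k = -99 (k = 3**2*(1 + ((4 + 5) - 3)*(-2)) = 9*(1 + (9 - 3)*(-2)) = 9*(1 + 6*(-2)) = 9*(1 - 12) = 9*(-11) = -99)
d = 28 (d = 5 - (-5 - 18) = 5 - 1*(-23) = 5 + 23 = 28)
d*k = 28*(-99) = -2772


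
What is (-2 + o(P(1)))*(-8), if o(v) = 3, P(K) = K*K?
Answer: -8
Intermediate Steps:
P(K) = K²
(-2 + o(P(1)))*(-8) = (-2 + 3)*(-8) = 1*(-8) = -8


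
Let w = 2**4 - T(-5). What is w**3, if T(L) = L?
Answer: 9261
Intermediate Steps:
w = 21 (w = 2**4 - 1*(-5) = 16 + 5 = 21)
w**3 = 21**3 = 9261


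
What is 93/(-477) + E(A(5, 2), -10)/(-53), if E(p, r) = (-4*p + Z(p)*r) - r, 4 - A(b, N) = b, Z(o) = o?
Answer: -103/159 ≈ -0.64780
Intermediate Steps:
A(b, N) = 4 - b
E(p, r) = -r - 4*p + p*r (E(p, r) = (-4*p + p*r) - r = -r - 4*p + p*r)
93/(-477) + E(A(5, 2), -10)/(-53) = 93/(-477) + (-1*(-10) - 4*(4 - 1*5) + (4 - 1*5)*(-10))/(-53) = 93*(-1/477) + (10 - 4*(4 - 5) + (4 - 5)*(-10))*(-1/53) = -31/159 + (10 - 4*(-1) - 1*(-10))*(-1/53) = -31/159 + (10 + 4 + 10)*(-1/53) = -31/159 + 24*(-1/53) = -31/159 - 24/53 = -103/159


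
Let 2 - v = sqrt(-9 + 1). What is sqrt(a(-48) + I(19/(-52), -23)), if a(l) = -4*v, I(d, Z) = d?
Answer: sqrt(-5655 + 5408*I*sqrt(2))/26 ≈ 1.689 + 3.3493*I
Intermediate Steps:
v = 2 - 2*I*sqrt(2) (v = 2 - sqrt(-9 + 1) = 2 - sqrt(-8) = 2 - 2*I*sqrt(2) ≈ 2.0 - 2.8284*I)
a(l) = -8 + 8*I*sqrt(2) (a(l) = -4*(2 - 2*I*sqrt(2)) = -8 + 8*I*sqrt(2))
sqrt(a(-48) + I(19/(-52), -23)) = sqrt((-8 + 8*I*sqrt(2)) + 19/(-52)) = sqrt((-8 + 8*I*sqrt(2)) + 19*(-1/52)) = sqrt((-8 + 8*I*sqrt(2)) - 19/52) = sqrt(-435/52 + 8*I*sqrt(2))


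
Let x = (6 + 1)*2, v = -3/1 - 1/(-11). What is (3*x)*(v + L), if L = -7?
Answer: -4578/11 ≈ -416.18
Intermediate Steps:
v = -32/11 (v = -3*1 - 1*(-1/11) = -3 + 1/11 = -32/11 ≈ -2.9091)
x = 14 (x = 7*2 = 14)
(3*x)*(v + L) = (3*14)*(-32/11 - 7) = 42*(-109/11) = -4578/11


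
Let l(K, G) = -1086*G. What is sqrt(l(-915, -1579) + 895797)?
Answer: sqrt(2610591) ≈ 1615.7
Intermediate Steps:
sqrt(l(-915, -1579) + 895797) = sqrt(-1086*(-1579) + 895797) = sqrt(1714794 + 895797) = sqrt(2610591)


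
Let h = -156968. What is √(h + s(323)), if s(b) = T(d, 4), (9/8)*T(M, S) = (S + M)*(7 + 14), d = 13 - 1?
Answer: 14*I*√7194/3 ≈ 395.81*I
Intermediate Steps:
d = 12
T(M, S) = 56*M/3 + 56*S/3 (T(M, S) = 8*((S + M)*(7 + 14))/9 = 8*((M + S)*21)/9 = 8*(21*M + 21*S)/9 = 56*M/3 + 56*S/3)
s(b) = 896/3 (s(b) = (56/3)*12 + (56/3)*4 = 224 + 224/3 = 896/3)
√(h + s(323)) = √(-156968 + 896/3) = √(-470008/3) = 14*I*√7194/3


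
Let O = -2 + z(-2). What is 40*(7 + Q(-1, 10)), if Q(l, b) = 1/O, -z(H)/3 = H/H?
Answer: 272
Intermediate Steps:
z(H) = -3 (z(H) = -3*H/H = -3*1 = -3)
O = -5 (O = -2 - 3 = -5)
Q(l, b) = -⅕ (Q(l, b) = 1/(-5) = -⅕)
40*(7 + Q(-1, 10)) = 40*(7 - ⅕) = 40*(34/5) = 272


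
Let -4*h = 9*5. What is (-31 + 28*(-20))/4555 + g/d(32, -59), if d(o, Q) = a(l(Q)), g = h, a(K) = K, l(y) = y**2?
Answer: -8434059/63423820 ≈ -0.13298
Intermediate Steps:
h = -45/4 (h = -9*5/4 = -1/4*45 = -45/4 ≈ -11.250)
g = -45/4 ≈ -11.250
d(o, Q) = Q**2
(-31 + 28*(-20))/4555 + g/d(32, -59) = (-31 + 28*(-20))/4555 - 45/(4*((-59)**2)) = (-31 - 560)*(1/4555) - 45/4/3481 = -591*1/4555 - 45/4*1/3481 = -591/4555 - 45/13924 = -8434059/63423820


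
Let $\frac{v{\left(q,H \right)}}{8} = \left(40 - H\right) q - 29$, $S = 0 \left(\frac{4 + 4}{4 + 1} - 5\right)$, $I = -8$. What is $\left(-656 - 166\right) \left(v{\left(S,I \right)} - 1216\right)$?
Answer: $1190256$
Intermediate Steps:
$S = 0$ ($S = 0 \left(\frac{8}{5} - 5\right) = 0 \left(- \frac{17}{5}\right) = 0$)
$v{\left(q,H \right)} = -232 + 8 q \left(40 - H\right)$ ($v{\left(q,H \right)} = 8 \left(\left(40 - H\right) q - 29\right) = 8 \left(q \left(40 - H\right) - 29\right) = 8 \left(-29 + q \left(40 - H\right)\right) = -232 + 8 q \left(40 - H\right)$)
$\left(-656 - 166\right) \left(v{\left(S,I \right)} - 1216\right) = \left(-656 - 166\right) \left(\left(-232 + 320 \cdot 0 - \left(-64\right) 0\right) - 1216\right) = \left(-656 - 166\right) \left(\left(-232 + 0 + 0\right) - 1216\right) = - 822 \left(-232 - 1216\right) = \left(-822\right) \left(-1448\right) = 1190256$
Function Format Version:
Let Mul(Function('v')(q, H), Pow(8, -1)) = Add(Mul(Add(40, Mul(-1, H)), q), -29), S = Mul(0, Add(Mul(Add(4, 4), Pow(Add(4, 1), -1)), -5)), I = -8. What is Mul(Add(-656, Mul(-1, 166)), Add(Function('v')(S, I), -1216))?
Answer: 1190256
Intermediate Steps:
S = 0 (S = Mul(0, Add(Mul(8, Pow(5, -1)), -5)) = Mul(0, Add(Mul(8, Rational(1, 5)), -5)) = Mul(0, Add(Rational(8, 5), -5)) = Mul(0, Rational(-17, 5)) = 0)
Function('v')(q, H) = Add(-232, Mul(8, q, Add(40, Mul(-1, H)))) (Function('v')(q, H) = Mul(8, Add(Mul(Add(40, Mul(-1, H)), q), -29)) = Mul(8, Add(Mul(q, Add(40, Mul(-1, H))), -29)) = Mul(8, Add(-29, Mul(q, Add(40, Mul(-1, H))))) = Add(-232, Mul(8, q, Add(40, Mul(-1, H)))))
Mul(Add(-656, Mul(-1, 166)), Add(Function('v')(S, I), -1216)) = Mul(Add(-656, Mul(-1, 166)), Add(Add(-232, Mul(320, 0), Mul(-8, -8, 0)), -1216)) = Mul(Add(-656, -166), Add(Add(-232, 0, 0), -1216)) = Mul(-822, Add(-232, -1216)) = Mul(-822, -1448) = 1190256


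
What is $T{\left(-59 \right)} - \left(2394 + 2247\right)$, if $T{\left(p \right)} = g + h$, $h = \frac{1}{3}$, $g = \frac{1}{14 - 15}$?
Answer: $- \frac{13925}{3} \approx -4641.7$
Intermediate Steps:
$g = -1$ ($g = \frac{1}{-1} = -1$)
$h = \frac{1}{3} \approx 0.33333$
$T{\left(p \right)} = - \frac{2}{3}$ ($T{\left(p \right)} = -1 + \frac{1}{3} = - \frac{2}{3}$)
$T{\left(-59 \right)} - \left(2394 + 2247\right) = - \frac{2}{3} - \left(2394 + 2247\right) = - \frac{2}{3} - 4641 = - \frac{13925}{3}$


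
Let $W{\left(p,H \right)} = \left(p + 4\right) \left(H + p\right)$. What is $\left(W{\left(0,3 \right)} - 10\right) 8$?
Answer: $16$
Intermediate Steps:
$W{\left(p,H \right)} = \left(4 + p\right) \left(H + p\right)$
$\left(W{\left(0,3 \right)} - 10\right) 8 = \left(\left(0^{2} + 4 \cdot 3 + 4 \cdot 0 + 3 \cdot 0\right) - 10\right) 8 = \left(\left(0 + 12 + 0 + 0\right) - 10\right) 8 = \left(12 - 10\right) 8 = 2 \cdot 8 = 16$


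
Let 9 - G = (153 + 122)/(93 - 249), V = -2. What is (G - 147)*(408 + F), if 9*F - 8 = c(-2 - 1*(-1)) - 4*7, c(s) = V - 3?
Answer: -77509691/1404 ≈ -55206.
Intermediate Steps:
c(s) = -5 (c(s) = -2 - 3 = -5)
G = 1679/156 (G = 9 - (153 + 122)/(93 - 249) = 9 - 275/(-156) = 9 - 275*(-1)/156 = 9 - 1*(-275/156) = 9 + 275/156 = 1679/156 ≈ 10.763)
F = -25/9 (F = 8/9 + (-5 - 4*7)/9 = 8/9 + (-5 - 28)/9 = 8/9 + (⅑)*(-33) = 8/9 - 11/3 = -25/9 ≈ -2.7778)
(G - 147)*(408 + F) = (1679/156 - 147)*(408 - 25/9) = -21253/156*3647/9 = -77509691/1404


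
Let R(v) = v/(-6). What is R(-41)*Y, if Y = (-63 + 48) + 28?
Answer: 533/6 ≈ 88.833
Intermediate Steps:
R(v) = -v/6 (R(v) = v*(-⅙) = -v/6)
Y = 13 (Y = -15 + 28 = 13)
R(-41)*Y = -⅙*(-41)*13 = (41/6)*13 = 533/6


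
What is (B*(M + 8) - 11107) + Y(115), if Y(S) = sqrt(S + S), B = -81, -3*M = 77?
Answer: -9676 + sqrt(230) ≈ -9660.8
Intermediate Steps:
M = -77/3 (M = -1/3*77 = -77/3 ≈ -25.667)
Y(S) = sqrt(2)*sqrt(S) (Y(S) = sqrt(2*S) = sqrt(2)*sqrt(S))
(B*(M + 8) - 11107) + Y(115) = (-81*(-77/3 + 8) - 11107) + sqrt(2)*sqrt(115) = (-81*(-53/3) - 11107) + sqrt(230) = (1431 - 11107) + sqrt(230) = -9676 + sqrt(230)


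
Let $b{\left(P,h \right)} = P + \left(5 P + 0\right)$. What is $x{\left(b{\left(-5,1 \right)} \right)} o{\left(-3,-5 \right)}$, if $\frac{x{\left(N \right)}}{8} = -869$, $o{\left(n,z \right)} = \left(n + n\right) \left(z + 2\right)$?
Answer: $-125136$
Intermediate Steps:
$b{\left(P,h \right)} = 6 P$ ($b{\left(P,h \right)} = P + 5 P = 6 P$)
$o{\left(n,z \right)} = 2 n \left(2 + z\right)$
$x{\left(N \right)} = -6952$ ($x{\left(N \right)} = 8 \left(-869\right) = -6952$)
$x{\left(b{\left(-5,1 \right)} \right)} o{\left(-3,-5 \right)} = - 6952 \cdot 2 \left(-3\right) \left(2 - 5\right) = - 6952 \cdot 2 \left(-3\right) \left(-3\right) = \left(-6952\right) 18 = -125136$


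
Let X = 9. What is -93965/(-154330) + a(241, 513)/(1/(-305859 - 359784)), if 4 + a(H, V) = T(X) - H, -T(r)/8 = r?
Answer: 6512998596439/30866 ≈ 2.1101e+8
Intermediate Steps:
T(r) = -8*r
a(H, V) = -76 - H (a(H, V) = -4 + (-8*9 - H) = -4 + (-72 - H) = -76 - H)
-93965/(-154330) + a(241, 513)/(1/(-305859 - 359784)) = -93965/(-154330) + (-76 - 1*241)/(1/(-305859 - 359784)) = -93965*(-1/154330) + (-76 - 241)/(1/(-665643)) = 18793/30866 - 317/(-1/665643) = 18793/30866 - 317*(-665643) = 18793/30866 + 211008831 = 6512998596439/30866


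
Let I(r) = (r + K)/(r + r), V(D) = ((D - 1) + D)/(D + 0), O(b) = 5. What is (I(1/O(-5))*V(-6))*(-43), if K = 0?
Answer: -559/12 ≈ -46.583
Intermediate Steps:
V(D) = (-1 + 2*D)/D (V(D) = ((-1 + D) + D)/D = (-1 + 2*D)/D)
I(r) = ½ (I(r) = (r + 0)/(r + r) = r/((2*r)) = r*(1/(2*r)) = ½)
(I(1/O(-5))*V(-6))*(-43) = ((2 - 1/(-6))/2)*(-43) = ((2 - 1*(-⅙))/2)*(-43) = ((2 + ⅙)/2)*(-43) = ((½)*(13/6))*(-43) = (13/12)*(-43) = -559/12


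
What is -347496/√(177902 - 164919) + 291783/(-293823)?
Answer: -97261/97941 - 347496*√12983/12983 ≈ -3050.7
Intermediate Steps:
-347496/√(177902 - 164919) + 291783/(-293823) = -347496*√12983/12983 + 291783*(-1/293823) = -347496*√12983/12983 - 97261/97941 = -97261/97941 - 347496*√12983/12983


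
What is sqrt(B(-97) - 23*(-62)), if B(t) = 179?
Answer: sqrt(1605) ≈ 40.062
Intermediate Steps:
sqrt(B(-97) - 23*(-62)) = sqrt(179 - 23*(-62)) = sqrt(179 + 1426) = sqrt(1605)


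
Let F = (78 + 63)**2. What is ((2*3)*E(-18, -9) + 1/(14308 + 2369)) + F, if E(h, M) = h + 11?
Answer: 330855004/16677 ≈ 19839.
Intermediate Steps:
F = 19881 (F = 141**2 = 19881)
E(h, M) = 11 + h
((2*3)*E(-18, -9) + 1/(14308 + 2369)) + F = ((2*3)*(11 - 18) + 1/(14308 + 2369)) + 19881 = (6*(-7) + 1/16677) + 19881 = (-42 + 1/16677) + 19881 = -700433/16677 + 19881 = 330855004/16677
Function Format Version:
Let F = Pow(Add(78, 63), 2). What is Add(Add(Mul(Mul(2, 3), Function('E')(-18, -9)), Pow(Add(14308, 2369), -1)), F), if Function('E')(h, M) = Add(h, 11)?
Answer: Rational(330855004, 16677) ≈ 19839.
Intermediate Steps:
F = 19881 (F = Pow(141, 2) = 19881)
Function('E')(h, M) = Add(11, h)
Add(Add(Mul(Mul(2, 3), Function('E')(-18, -9)), Pow(Add(14308, 2369), -1)), F) = Add(Add(Mul(Mul(2, 3), Add(11, -18)), Pow(Add(14308, 2369), -1)), 19881) = Add(Add(Mul(6, -7), Pow(16677, -1)), 19881) = Add(Add(-42, Rational(1, 16677)), 19881) = Add(Rational(-700433, 16677), 19881) = Rational(330855004, 16677)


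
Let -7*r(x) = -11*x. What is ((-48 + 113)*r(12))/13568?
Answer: 2145/23744 ≈ 0.090339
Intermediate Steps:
r(x) = 11*x/7 (r(x) = -(-11)*x/7 = 11*x/7)
((-48 + 113)*r(12))/13568 = ((-48 + 113)*((11/7)*12))/13568 = (65*(132/7))*(1/13568) = (8580/7)*(1/13568) = 2145/23744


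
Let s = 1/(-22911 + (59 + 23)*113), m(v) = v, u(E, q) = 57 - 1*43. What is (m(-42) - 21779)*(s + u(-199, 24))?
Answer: -4168443809/13645 ≈ -3.0549e+5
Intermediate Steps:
u(E, q) = 14 (u(E, q) = 57 - 43 = 14)
s = -1/13645 (s = 1/(-22911 + 82*113) = 1/(-22911 + 9266) = 1/(-13645) = -1/13645 ≈ -7.3287e-5)
(m(-42) - 21779)*(s + u(-199, 24)) = (-42 - 21779)*(-1/13645 + 14) = -21821*191029/13645 = -4168443809/13645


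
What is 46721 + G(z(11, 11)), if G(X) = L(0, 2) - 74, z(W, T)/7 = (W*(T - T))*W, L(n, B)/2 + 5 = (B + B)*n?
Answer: 46637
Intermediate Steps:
L(n, B) = -10 + 4*B*n (L(n, B) = -10 + 2*((B + B)*n) = -10 + 2*((2*B)*n) = -10 + 2*(2*B*n) = -10 + 4*B*n)
z(W, T) = 0 (z(W, T) = 7*((W*(T - T))*W) = 7*((W*0)*W) = 7*(0*W) = 7*0 = 0)
G(X) = -84 (G(X) = (-10 + 4*2*0) - 74 = (-10 + 0) - 74 = -10 - 74 = -84)
46721 + G(z(11, 11)) = 46721 - 84 = 46637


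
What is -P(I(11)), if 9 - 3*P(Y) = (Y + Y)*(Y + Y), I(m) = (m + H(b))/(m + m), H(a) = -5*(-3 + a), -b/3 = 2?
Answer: 2047/363 ≈ 5.6391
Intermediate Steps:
b = -6 (b = -3*2 = -6)
H(a) = 15 - 5*a
I(m) = (45 + m)/(2*m) (I(m) = (m + (15 - 5*(-6)))/(m + m) = (m + (15 + 30))/((2*m)) = (m + 45)*(1/(2*m)) = (45 + m)*(1/(2*m)) = (45 + m)/(2*m))
P(Y) = 3 - 4*Y**2/3 (P(Y) = 3 - (Y + Y)*(Y + Y)/3 = 3 - 2*Y*2*Y/3 = 3 - 4*Y**2/3)
-P(I(11)) = -(3 - 4*(45 + 11)**2/484/3) = -(3 - 4*((1/2)*(1/11)*56)**2/3) = -(3 - 4*(28/11)**2/3) = -(3 - 4/3*784/121) = -(3 - 3136/363) = -1*(-2047/363) = 2047/363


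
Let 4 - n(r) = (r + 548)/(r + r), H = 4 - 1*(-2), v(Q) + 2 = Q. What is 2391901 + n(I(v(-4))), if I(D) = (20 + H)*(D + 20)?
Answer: 217663241/91 ≈ 2.3919e+6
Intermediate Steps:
v(Q) = -2 + Q
H = 6 (H = 4 + 2 = 6)
I(D) = 520 + 26*D (I(D) = (20 + 6)*(D + 20) = 26*(20 + D) = 520 + 26*D)
n(r) = 4 - (548 + r)/(2*r) (n(r) = 4 - (r + 548)/(r + r) = 4 - (548 + r)/(2*r))
2391901 + n(I(v(-4))) = 2391901 + (7/2 - 274/(520 + 26*(-2 - 4))) = 2391901 + (7/2 - 274/(520 + 26*(-6))) = 2391901 + (7/2 - 274/(520 - 156)) = 2391901 + (7/2 - 274/364) = 2391901 + (7/2 - 274*1/364) = 2391901 + (7/2 - 137/182) = 2391901 + 250/91 = 217663241/91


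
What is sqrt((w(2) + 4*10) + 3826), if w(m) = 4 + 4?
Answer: sqrt(3874) ≈ 62.241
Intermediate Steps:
w(m) = 8
sqrt((w(2) + 4*10) + 3826) = sqrt((8 + 4*10) + 3826) = sqrt((8 + 40) + 3826) = sqrt(48 + 3826) = sqrt(3874)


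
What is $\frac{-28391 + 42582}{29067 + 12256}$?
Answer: $\frac{14191}{41323} \approx 0.34342$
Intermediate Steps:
$\frac{-28391 + 42582}{29067 + 12256} = \frac{14191}{41323}$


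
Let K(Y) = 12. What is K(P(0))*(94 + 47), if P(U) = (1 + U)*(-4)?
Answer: 1692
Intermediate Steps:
P(U) = -4 - 4*U
K(P(0))*(94 + 47) = 12*(94 + 47) = 12*141 = 1692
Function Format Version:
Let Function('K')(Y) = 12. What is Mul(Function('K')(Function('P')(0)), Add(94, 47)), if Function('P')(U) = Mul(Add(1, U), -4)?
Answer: 1692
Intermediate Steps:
Function('P')(U) = Add(-4, Mul(-4, U))
Mul(Function('K')(Function('P')(0)), Add(94, 47)) = Mul(12, Add(94, 47)) = Mul(12, 141) = 1692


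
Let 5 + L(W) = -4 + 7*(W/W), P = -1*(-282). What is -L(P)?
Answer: 2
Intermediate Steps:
P = 282
L(W) = -2 (L(W) = -5 + (-4 + 7*(W/W)) = -5 + (-4 + 7*1) = -5 + (-4 + 7) = -5 + 3 = -2)
-L(P) = -1*(-2) = 2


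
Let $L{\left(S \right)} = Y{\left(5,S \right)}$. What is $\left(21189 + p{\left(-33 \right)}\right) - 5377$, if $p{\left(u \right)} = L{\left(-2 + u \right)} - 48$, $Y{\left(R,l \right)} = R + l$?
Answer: $15734$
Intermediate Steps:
$L{\left(S \right)} = 5 + S$
$p{\left(u \right)} = -45 + u$ ($p{\left(u \right)} = \left(5 + \left(-2 + u\right)\right) - 48 = \left(3 + u\right) - 48 = -45 + u$)
$\left(21189 + p{\left(-33 \right)}\right) - 5377 = \left(21189 - 78\right) - 5377 = 21111 - 5377 = 15734$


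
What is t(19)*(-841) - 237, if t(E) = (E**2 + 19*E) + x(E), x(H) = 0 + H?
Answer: -623418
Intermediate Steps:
x(H) = H
t(E) = E**2 + 20*E (t(E) = (E**2 + 19*E) + E = E**2 + 20*E)
t(19)*(-841) - 237 = (19*(20 + 19))*(-841) - 237 = (19*39)*(-841) - 237 = 741*(-841) - 237 = -623181 - 237 = -623418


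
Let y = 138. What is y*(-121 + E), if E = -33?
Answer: -21252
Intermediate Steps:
y*(-121 + E) = 138*(-121 - 33) = 138*(-154) = -21252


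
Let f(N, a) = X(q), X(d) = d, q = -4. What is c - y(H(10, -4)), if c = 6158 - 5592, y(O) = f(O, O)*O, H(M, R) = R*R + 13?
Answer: 682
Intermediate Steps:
f(N, a) = -4
H(M, R) = 13 + R² (H(M, R) = R² + 13 = 13 + R²)
y(O) = -4*O
c = 566
c - y(H(10, -4)) = 566 - (-4)*(13 + (-4)²) = 566 - (-4)*(13 + 16) = 566 - (-4)*29 = 566 - 1*(-116) = 566 + 116 = 682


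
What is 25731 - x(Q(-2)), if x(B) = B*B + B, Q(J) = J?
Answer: 25729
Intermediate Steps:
x(B) = B + B² (x(B) = B² + B = B + B²)
25731 - x(Q(-2)) = 25731 - (-2)*(1 - 2) = 25731 - (-2)*(-1) = 25731 - 1*2 = 25731 - 2 = 25729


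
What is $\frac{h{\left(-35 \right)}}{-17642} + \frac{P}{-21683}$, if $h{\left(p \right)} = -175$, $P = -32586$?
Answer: $\frac{578676737}{382531486} \approx 1.5128$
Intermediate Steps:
$\frac{h{\left(-35 \right)}}{-17642} + \frac{P}{-21683} = - \frac{175}{-17642} - \frac{32586}{-21683} = \left(-175\right) \left(- \frac{1}{17642}\right) - - \frac{32586}{21683} = \frac{175}{17642} + \frac{32586}{21683} = \frac{578676737}{382531486}$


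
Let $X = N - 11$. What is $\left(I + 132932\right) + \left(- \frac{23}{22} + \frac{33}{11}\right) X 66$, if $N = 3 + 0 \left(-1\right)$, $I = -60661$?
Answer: $71239$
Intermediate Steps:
$N = 3$ ($N = 3 + 0 = 3$)
$X = -8$ ($X = 3 - 11 = -8$)
$\left(I + 132932\right) + \left(- \frac{23}{22} + \frac{33}{11}\right) X 66 = \left(-60661 + 132932\right) + \left(- \frac{23}{22} + \frac{33}{11}\right) \left(-8\right) 66 = 72271 + \left(\left(-23\right) \frac{1}{22} + 33 \cdot \frac{1}{11}\right) \left(-8\right) 66 = 72271 + \left(- \frac{23}{22} + 3\right) \left(-8\right) 66 = 72271 + \frac{43}{22} \left(-8\right) 66 = 72271 - 1032 = 71239$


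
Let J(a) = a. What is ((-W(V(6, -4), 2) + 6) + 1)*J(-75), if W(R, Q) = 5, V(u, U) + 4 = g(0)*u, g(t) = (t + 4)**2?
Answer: -150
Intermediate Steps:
g(t) = (4 + t)**2
V(u, U) = -4 + 16*u (V(u, U) = -4 + (4 + 0)**2*u = -4 + 4**2*u = -4 + 16*u)
((-W(V(6, -4), 2) + 6) + 1)*J(-75) = ((-1*5 + 6) + 1)*(-75) = ((-5 + 6) + 1)*(-75) = (1 + 1)*(-75) = 2*(-75) = -150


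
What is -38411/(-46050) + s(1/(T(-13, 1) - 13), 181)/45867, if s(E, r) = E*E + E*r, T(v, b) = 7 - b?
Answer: 28756590071/34498864050 ≈ 0.83355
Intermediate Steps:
s(E, r) = E² + E*r
-38411/(-46050) + s(1/(T(-13, 1) - 13), 181)/45867 = -38411/(-46050) + ((1/((7 - 1*1) - 13) + 181)/((7 - 1*1) - 13))/45867 = -38411*(-1/46050) + ((1/((7 - 1) - 13) + 181)/((7 - 1) - 13))*(1/45867) = 38411/46050 + ((1/(6 - 13) + 181)/(6 - 13))*(1/45867) = 38411/46050 + ((1/(-7) + 181)/(-7))*(1/45867) = 38411/46050 - (-⅐ + 181)/7*(1/45867) = 38411/46050 - ⅐*1266/7*(1/45867) = 38411/46050 - 1266/49*1/45867 = 38411/46050 - 422/749161 = 28756590071/34498864050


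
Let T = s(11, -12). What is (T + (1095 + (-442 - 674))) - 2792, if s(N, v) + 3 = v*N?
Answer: -2948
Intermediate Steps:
s(N, v) = -3 + N*v (s(N, v) = -3 + v*N = -3 + N*v)
T = -135 (T = -3 + 11*(-12) = -3 - 132 = -135)
(T + (1095 + (-442 - 674))) - 2792 = (-135 + (1095 + (-442 - 674))) - 2792 = (-135 + (1095 - 1116)) - 2792 = (-135 - 21) - 2792 = -156 - 2792 = -2948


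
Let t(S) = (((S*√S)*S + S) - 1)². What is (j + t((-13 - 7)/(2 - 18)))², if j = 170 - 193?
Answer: 415451769/1048576 - 509075*√5/32768 ≈ 361.47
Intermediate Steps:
j = -23
t(S) = (-1 + S + S^(5/2))² (t(S) = ((S^(3/2)*S + S) - 1)² = ((S^(5/2) + S) - 1)² = ((S + S^(5/2)) - 1)² = (-1 + S + S^(5/2))²)
(j + t((-13 - 7)/(2 - 18)))² = (-23 + (-1 + (-13 - 7)/(2 - 18) + ((-13 - 7)/(2 - 18))^(5/2))²)² = (-23 + (-1 - 20/(-16) + (-20/(-16))^(5/2))²)² = (-23 + (-1 - 20*(-1/16) + (-20*(-1/16))^(5/2))²)² = (-23 + (-1 + 5/4 + (5/4)^(5/2))²)² = (-23 + (-1 + 5/4 + 25*√5/32)²)² = (-23 + (¼ + 25*√5/32)²)²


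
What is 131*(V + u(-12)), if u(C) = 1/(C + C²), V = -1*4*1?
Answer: -69037/132 ≈ -523.01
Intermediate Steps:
V = -4 (V = -4*1 = -4)
131*(V + u(-12)) = 131*(-4 + 1/((-12)*(1 - 12))) = 131*(-4 - 1/12/(-11)) = 131*(-4 - 1/12*(-1/11)) = 131*(-4 + 1/132) = 131*(-527/132) = -69037/132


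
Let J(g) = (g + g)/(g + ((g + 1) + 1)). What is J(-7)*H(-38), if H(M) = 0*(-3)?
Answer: 0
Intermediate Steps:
H(M) = 0
J(g) = 2*g/(2 + 2*g) (J(g) = (2*g)/(g + ((1 + g) + 1)) = (2*g)/(g + (2 + g)) = (2*g)/(2 + 2*g) = 2*g/(2 + 2*g))
J(-7)*H(-38) = -7/(1 - 7)*0 = -7/(-6)*0 = -7*(-⅙)*0 = (7/6)*0 = 0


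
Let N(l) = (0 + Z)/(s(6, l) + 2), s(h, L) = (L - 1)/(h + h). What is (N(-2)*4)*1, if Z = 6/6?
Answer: 16/7 ≈ 2.2857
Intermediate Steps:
s(h, L) = (-1 + L)/(2*h) (s(h, L) = (-1 + L)/((2*h)) = (-1 + L)*(1/(2*h)) = (-1 + L)/(2*h))
Z = 1 (Z = 6*(⅙) = 1)
N(l) = 1/(23/12 + l/12) (N(l) = (0 + 1)/((½)*(-1 + l)/6 + 2) = 1/((½)*(⅙)*(-1 + l) + 2) = 1/((-1/12 + l/12) + 2) = 1/(23/12 + l/12))
(N(-2)*4)*1 = ((12/(23 - 2))*4)*1 = ((12/21)*4)*1 = ((12*(1/21))*4)*1 = ((4/7)*4)*1 = (16/7)*1 = 16/7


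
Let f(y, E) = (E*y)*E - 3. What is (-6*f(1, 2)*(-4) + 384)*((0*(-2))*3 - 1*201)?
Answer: -82008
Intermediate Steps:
f(y, E) = -3 + y*E² (f(y, E) = y*E² - 3 = -3 + y*E²)
(-6*f(1, 2)*(-4) + 384)*((0*(-2))*3 - 1*201) = (-6*(-3 + 1*2²)*(-4) + 384)*((0*(-2))*3 - 1*201) = (-6*(-3 + 1*4)*(-4) + 384)*(0*3 - 201) = (-6*(-3 + 4)*(-4) + 384)*(0 - 201) = (-6*1*(-4) + 384)*(-201) = (-6*(-4) + 384)*(-201) = (24 + 384)*(-201) = 408*(-201) = -82008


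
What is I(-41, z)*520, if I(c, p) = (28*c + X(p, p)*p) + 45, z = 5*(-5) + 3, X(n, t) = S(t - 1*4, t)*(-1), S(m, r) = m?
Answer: -871000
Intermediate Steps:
X(n, t) = 4 - t (X(n, t) = (t - 1*4)*(-1) = (t - 4)*(-1) = (-4 + t)*(-1) = 4 - t)
z = -22 (z = -25 + 3 = -22)
I(c, p) = 45 + 28*c + p*(4 - p) (I(c, p) = (28*c + (4 - p)*p) + 45 = (28*c + p*(4 - p)) + 45 = 45 + 28*c + p*(4 - p))
I(-41, z)*520 = (45 + 28*(-41) - 1*(-22)*(-4 - 22))*520 = (45 - 1148 - 1*(-22)*(-26))*520 = (45 - 1148 - 572)*520 = -1675*520 = -871000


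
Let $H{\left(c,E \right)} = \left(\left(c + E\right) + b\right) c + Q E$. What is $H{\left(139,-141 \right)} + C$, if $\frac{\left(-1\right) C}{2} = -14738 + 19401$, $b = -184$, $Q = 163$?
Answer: $-58163$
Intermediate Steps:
$H{\left(c,E \right)} = 163 E + c \left(-184 + E + c\right)$ ($H{\left(c,E \right)} = \left(\left(c + E\right) - 184\right) c + 163 E = \left(\left(E + c\right) - 184\right) c + 163 E = \left(-184 + E + c\right) c + 163 E = c \left(-184 + E + c\right) + 163 E = 163 E + c \left(-184 + E + c\right)$)
$C = -9326$ ($C = - 2 \left(-14738 + 19401\right) = \left(-2\right) 4663 = -9326$)
$H{\left(139,-141 \right)} + C = \left(139^{2} - 25576 + 163 \left(-141\right) - 19599\right) - 9326 = \left(19321 - 25576 - 22983 - 19599\right) - 9326 = -48837 - 9326 = -58163$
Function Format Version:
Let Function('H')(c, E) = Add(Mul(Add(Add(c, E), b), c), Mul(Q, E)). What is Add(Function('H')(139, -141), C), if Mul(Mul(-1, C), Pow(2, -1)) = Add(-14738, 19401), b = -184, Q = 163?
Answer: -58163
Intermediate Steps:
Function('H')(c, E) = Add(Mul(163, E), Mul(c, Add(-184, E, c))) (Function('H')(c, E) = Add(Mul(Add(Add(c, E), -184), c), Mul(163, E)) = Add(Mul(Add(Add(E, c), -184), c), Mul(163, E)) = Add(Mul(Add(-184, E, c), c), Mul(163, E)) = Add(Mul(c, Add(-184, E, c)), Mul(163, E)) = Add(Mul(163, E), Mul(c, Add(-184, E, c))))
C = -9326 (C = Mul(-2, Add(-14738, 19401)) = Mul(-2, 4663) = -9326)
Add(Function('H')(139, -141), C) = Add(Add(Pow(139, 2), Mul(-184, 139), Mul(163, -141), Mul(-141, 139)), -9326) = Add(Add(19321, -25576, -22983, -19599), -9326) = Add(-48837, -9326) = -58163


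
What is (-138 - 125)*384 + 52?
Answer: -100940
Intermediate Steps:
(-138 - 125)*384 + 52 = -263*384 + 52 = -100992 + 52 = -100940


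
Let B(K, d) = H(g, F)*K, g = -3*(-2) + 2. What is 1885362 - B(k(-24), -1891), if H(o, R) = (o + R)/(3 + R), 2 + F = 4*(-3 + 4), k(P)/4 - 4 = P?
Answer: 1885522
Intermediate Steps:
g = 8 (g = 6 + 2 = 8)
k(P) = 16 + 4*P
F = 2 (F = -2 + 4*(-3 + 4) = -2 + 4*1 = -2 + 4 = 2)
H(o, R) = (R + o)/(3 + R)
B(K, d) = 2*K (B(K, d) = ((2 + 8)/(3 + 2))*K = (10/5)*K = ((⅕)*10)*K = 2*K)
1885362 - B(k(-24), -1891) = 1885362 - 2*(16 + 4*(-24)) = 1885362 - 2*(16 - 96) = 1885362 - 2*(-80) = 1885362 - 1*(-160) = 1885362 + 160 = 1885522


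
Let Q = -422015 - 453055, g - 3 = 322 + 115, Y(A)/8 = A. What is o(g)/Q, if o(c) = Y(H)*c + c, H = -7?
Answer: 2420/87507 ≈ 0.027655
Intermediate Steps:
Y(A) = 8*A
g = 440 (g = 3 + (322 + 115) = 3 + 437 = 440)
o(c) = -55*c (o(c) = (8*(-7))*c + c = -56*c + c = -55*c)
Q = -875070
o(g)/Q = -55*440/(-875070) = -24200*(-1/875070) = 2420/87507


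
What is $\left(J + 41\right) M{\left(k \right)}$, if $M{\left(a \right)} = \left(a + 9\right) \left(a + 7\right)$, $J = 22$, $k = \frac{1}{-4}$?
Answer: $\frac{59535}{16} \approx 3720.9$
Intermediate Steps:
$k = - \frac{1}{4} \approx -0.25$
$M{\left(a \right)} = \left(7 + a\right) \left(9 + a\right)$ ($M{\left(a \right)} = \left(9 + a\right) \left(7 + a\right) = \left(7 + a\right) \left(9 + a\right)$)
$\left(J + 41\right) M{\left(k \right)} = \left(22 + 41\right) \left(63 + \left(- \frac{1}{4}\right)^{2} + 16 \left(- \frac{1}{4}\right)\right) = 63 \left(63 + \frac{1}{16} - 4\right) = 63 \cdot \frac{945}{16} = \frac{59535}{16}$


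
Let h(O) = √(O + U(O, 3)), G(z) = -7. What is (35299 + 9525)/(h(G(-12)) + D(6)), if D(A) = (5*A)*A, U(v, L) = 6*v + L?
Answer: 4034160/16223 - 22412*I*√46/16223 ≈ 248.67 - 9.3698*I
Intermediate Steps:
U(v, L) = L + 6*v
D(A) = 5*A²
h(O) = √(3 + 7*O) (h(O) = √(O + (3 + 6*O)) = √(3 + 7*O))
(35299 + 9525)/(h(G(-12)) + D(6)) = (35299 + 9525)/(√(3 + 7*(-7)) + 5*6²) = 44824/(√(3 - 49) + 5*36) = 44824/(√(-46) + 180) = 44824/(I*√46 + 180) = 44824/(180 + I*√46)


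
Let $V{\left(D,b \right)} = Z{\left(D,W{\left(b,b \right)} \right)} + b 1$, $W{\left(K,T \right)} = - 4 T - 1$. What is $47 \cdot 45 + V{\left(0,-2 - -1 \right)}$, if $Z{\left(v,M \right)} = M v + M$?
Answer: $2117$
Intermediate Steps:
$W{\left(K,T \right)} = -1 - 4 T$
$Z{\left(v,M \right)} = M + M v$
$V{\left(D,b \right)} = b + \left(1 + D\right) \left(-1 - 4 b\right)$ ($V{\left(D,b \right)} = \left(-1 - 4 b\right) \left(1 + D\right) + b 1 = \left(1 + D\right) \left(-1 - 4 b\right) + b = b + \left(1 + D\right) \left(-1 - 4 b\right)$)
$47 \cdot 45 + V{\left(0,-2 - -1 \right)} = 47 \cdot 45 - \left(1 + \left(1 + 0\right) \left(1 + 4 \left(-2 - -1\right)\right)\right) = 2115 - \left(1 + 1 \left(1 + 4 \left(-2 + 1\right)\right)\right) = 2115 - \left(1 + 1 \left(1 + 4 \left(-1\right)\right)\right) = 2115 - \left(1 + 1 \left(1 - 4\right)\right) = 2115 - \left(1 + 1 \left(-3\right)\right) = 2115 + \left(-1 + 3\right) = 2115 + 2 = 2117$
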